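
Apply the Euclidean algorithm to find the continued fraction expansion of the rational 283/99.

[2; 1, 6, 14]

Run the Euclidean algorithm on 283 and 99; the successive quotients are the partial quotients a_0, a_1, ... (each step inverts the fractional part left over by the previous one):
  283 = 2*99 + 85, so a_0 = 2.
  99 = 1*85 + 14, so a_1 = 1.
  85 = 6*14 + 1, so a_2 = 6.
  14 = 14*1 + 0, so a_3 = 14.
The remainder reaches 0 after 4 divisions, so the expansion has 4 partial quotients, read off in order.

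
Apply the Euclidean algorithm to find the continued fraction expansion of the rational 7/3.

Run the Euclidean algorithm on 7 and 3; the successive quotients are the partial quotients a_0, a_1, ... (each step inverts the fractional part left over by the previous one):
  7 = 2*3 + 1, so a_0 = 2.
  3 = 3*1 + 0, so a_1 = 3.
The remainder reaches 0 after 2 divisions, so the expansion has 2 partial quotients, read off in order.

[2; 3]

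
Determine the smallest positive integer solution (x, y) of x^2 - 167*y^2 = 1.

(x, y) = (168, 13)

First expand sqrt(167) as a continued fraction. With x_i = (sqrt(167) + m_i)/d_i and (m_0, d_0) = (0, 1): a_0 = floor(sqrt(167)) = 12, since 12^2 = 144 <= 167 < 169 = 13^2.
Iterate m_{i+1} = d_i*a_i - m_i, d_{i+1} = (167 - m_{i+1}^2)/d_i, a_{i+1} = floor((a_0 + m_{i+1})/d_{i+1}):
  m_1 = 1*12 - 0 = 12, d_1 = (167 - 12^2)/1 = 23/1 = 23, a_1 = floor((12 + 12)/23) = 1.
  m_2 = 23*1 - 12 = 11, d_2 = (167 - 11^2)/23 = 46/23 = 2, a_2 = floor((12 + 11)/2) = 11.
  m_3 = 2*11 - 11 = 11, d_3 = (167 - 11^2)/2 = 46/2 = 23, a_3 = floor((12 + 11)/23) = 1.
  m_4 = 23*1 - 11 = 12, d_4 = (167 - 12^2)/23 = 23/23 = 1, a_4 = floor((12 + 12)/1) = 24.
  m_5 = 1*24 - 12 = 12, d_5 = (167 - 12^2)/1 = 23/1 = 23: (m_5, d_5) = (m_1, d_1) = (12, 23), so from here the quotients repeat a_1, ..., a_4; the period length is 4.
So sqrt(167) = [12; (1, 11, 1, 24)] with period length k = 4.
k is even, so the fundamental solution of x^2 - 167y^2 = 1 is (p_{k-1}, q_{k-1}) = (p_3, q_3); compute convergents through index 3.
Convergents (p_i = a_i*p_{i-1} + p_{i-2}, q_i = a_i*q_{i-1} + q_{i-2} with p_{-2}=0, p_{-1}=1, q_{-2}=1, q_{-1}=0):
  i=0: a_0=12, p_0 = 12*1 + 0 = 12, q_0 = 12*0 + 1 = 1.
  i=1: a_1=1, p_1 = 1*12 + 1 = 13, q_1 = 1*1 + 0 = 1.
  i=2: a_2=11, p_2 = 11*13 + 12 = 155, q_2 = 11*1 + 1 = 12.
  i=3: a_3=1, p_3 = 1*155 + 13 = 168, q_3 = 1*12 + 1 = 13.
Check: 168^2 - 167*13^2 = 28224 - 28223 = 1, so (x, y) = (168, 13) solves the equation, and by the theorem it is the least positive solution.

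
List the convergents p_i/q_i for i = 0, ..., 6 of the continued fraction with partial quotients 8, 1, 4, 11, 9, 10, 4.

Using the convergent recurrence p_i = a_i*p_{i-1} + p_{i-2}, q_i = a_i*q_{i-1} + q_{i-2} with p_{-2}=0, p_{-1}=1, q_{-2}=1, q_{-1}=0:
  i=0: a_0=8, p_0 = 8*1 + 0 = 8, q_0 = 8*0 + 1 = 1.
  i=1: a_1=1, p_1 = 1*8 + 1 = 9, q_1 = 1*1 + 0 = 1.
  i=2: a_2=4, p_2 = 4*9 + 8 = 44, q_2 = 4*1 + 1 = 5.
  i=3: a_3=11, p_3 = 11*44 + 9 = 493, q_3 = 11*5 + 1 = 56.
  i=4: a_4=9, p_4 = 9*493 + 44 = 4481, q_4 = 9*56 + 5 = 509.
  i=5: a_5=10, p_5 = 10*4481 + 493 = 45303, q_5 = 10*509 + 56 = 5146.
  i=6: a_6=4, p_6 = 4*45303 + 4481 = 185693, q_6 = 4*5146 + 509 = 21093.

8/1, 9/1, 44/5, 493/56, 4481/509, 45303/5146, 185693/21093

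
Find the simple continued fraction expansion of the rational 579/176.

[3; 3, 2, 4, 1, 1, 2]

Run the Euclidean algorithm on 579 and 176; the successive quotients are the partial quotients a_0, a_1, ... (each step inverts the fractional part left over by the previous one):
  579 = 3*176 + 51, so a_0 = 3.
  176 = 3*51 + 23, so a_1 = 3.
  51 = 2*23 + 5, so a_2 = 2.
  23 = 4*5 + 3, so a_3 = 4.
  5 = 1*3 + 2, so a_4 = 1.
  3 = 1*2 + 1, so a_5 = 1.
  2 = 2*1 + 0, so a_6 = 2.
The remainder reaches 0 after 7 divisions, so the expansion has 7 partial quotients, read off in order.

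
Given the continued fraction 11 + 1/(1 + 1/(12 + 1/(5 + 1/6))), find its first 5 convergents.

Using the convergent recurrence p_i = a_i*p_{i-1} + p_{i-2}, q_i = a_i*q_{i-1} + q_{i-2} with p_{-2}=0, p_{-1}=1, q_{-2}=1, q_{-1}=0:
  i=0: a_0=11, p_0 = 11*1 + 0 = 11, q_0 = 11*0 + 1 = 1.
  i=1: a_1=1, p_1 = 1*11 + 1 = 12, q_1 = 1*1 + 0 = 1.
  i=2: a_2=12, p_2 = 12*12 + 11 = 155, q_2 = 12*1 + 1 = 13.
  i=3: a_3=5, p_3 = 5*155 + 12 = 787, q_3 = 5*13 + 1 = 66.
  i=4: a_4=6, p_4 = 6*787 + 155 = 4877, q_4 = 6*66 + 13 = 409.

11/1, 12/1, 155/13, 787/66, 4877/409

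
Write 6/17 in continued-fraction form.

[0; 2, 1, 5]

Run the Euclidean algorithm on 6 and 17; the successive quotients are the partial quotients a_0, a_1, ... (each step inverts the fractional part left over by the previous one):
  6 = 0*17 + 6, so a_0 = 0.
  17 = 2*6 + 5, so a_1 = 2.
  6 = 1*5 + 1, so a_2 = 1.
  5 = 5*1 + 0, so a_3 = 5.
The remainder reaches 0 after 4 divisions, so the expansion has 4 partial quotients, read off in order.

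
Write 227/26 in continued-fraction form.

Run the Euclidean algorithm on 227 and 26; the successive quotients are the partial quotients a_0, a_1, ... (each step inverts the fractional part left over by the previous one):
  227 = 8*26 + 19, so a_0 = 8.
  26 = 1*19 + 7, so a_1 = 1.
  19 = 2*7 + 5, so a_2 = 2.
  7 = 1*5 + 2, so a_3 = 1.
  5 = 2*2 + 1, so a_4 = 2.
  2 = 2*1 + 0, so a_5 = 2.
The remainder reaches 0 after 6 divisions, so the expansion has 6 partial quotients, read off in order.

[8; 1, 2, 1, 2, 2]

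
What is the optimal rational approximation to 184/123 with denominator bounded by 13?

Expand x = 184/123 as a continued fraction with the Euclidean algorithm:
  184 = 1*123 + 61, so a_0 = 1.
  123 = 2*61 + 1, so a_1 = 2.
  61 = 61*1 + 0, so a_2 = 61.
so x = [1; 2, 61].
Convergents (p_i = a_i*p_{i-1} + p_{i-2}, q_i = a_i*q_{i-1} + q_{i-2} with p_{-2}=0, p_{-1}=1, q_{-2}=1, q_{-1}=0), until the denominator exceeds 13:
  i=0: a_0=1, p_0 = 1*1 + 0 = 1, q_0 = 1*0 + 1 = 1.
  i=1: a_1=2, p_1 = 2*1 + 1 = 3, q_1 = 2*1 + 0 = 2.
  i=2: a_2=61, p_2 = 61*3 + 1 = 184, q_2 = 61*2 + 1 = 123.
q_2 = 123 > 13, so the last convergent with denominator <= 13 is p_1/q_1 = 3/2.
The closest fraction with denominator <= 13 is either p_1/q_1 or the intermediate fraction (k*p_1 + p_0)/(k*q_1 + q_0) with the largest k >= 1 whose denominator stays <= 13; these approach x as k grows, and every other convergent or intermediate fraction in range is farther away.
Largest k: floor((13 - q_0)/q_1) = floor((13 - 1)/2) = 6.
That gives (6*3 + 1)/(6*2 + 1) = 19/13.
Compare the errors: |x - 3/2| = |184*2 - 3*123|/(123*2) = 1/246, and |x - 19/13| = |184*13 - 19*123|/(123*13) = 55/1599.
Cross-multiplying, 1*1599 = 1599 < 13530 = 55*246, so 1/246 is smaller: the convergent 3/2 is closer to x than 19/13.

3/2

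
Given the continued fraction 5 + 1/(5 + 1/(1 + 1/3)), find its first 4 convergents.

5/1, 26/5, 31/6, 119/23

Using the convergent recurrence p_i = a_i*p_{i-1} + p_{i-2}, q_i = a_i*q_{i-1} + q_{i-2} with p_{-2}=0, p_{-1}=1, q_{-2}=1, q_{-1}=0:
  i=0: a_0=5, p_0 = 5*1 + 0 = 5, q_0 = 5*0 + 1 = 1.
  i=1: a_1=5, p_1 = 5*5 + 1 = 26, q_1 = 5*1 + 0 = 5.
  i=2: a_2=1, p_2 = 1*26 + 5 = 31, q_2 = 1*5 + 1 = 6.
  i=3: a_3=3, p_3 = 3*31 + 26 = 119, q_3 = 3*6 + 5 = 23.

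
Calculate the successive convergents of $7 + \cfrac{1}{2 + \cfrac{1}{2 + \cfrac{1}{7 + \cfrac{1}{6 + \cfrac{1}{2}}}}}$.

Using the convergent recurrence p_i = a_i*p_{i-1} + p_{i-2}, q_i = a_i*q_{i-1} + q_{i-2} with p_{-2}=0, p_{-1}=1, q_{-2}=1, q_{-1}=0:
  i=0: a_0=7, p_0 = 7*1 + 0 = 7, q_0 = 7*0 + 1 = 1.
  i=1: a_1=2, p_1 = 2*7 + 1 = 15, q_1 = 2*1 + 0 = 2.
  i=2: a_2=2, p_2 = 2*15 + 7 = 37, q_2 = 2*2 + 1 = 5.
  i=3: a_3=7, p_3 = 7*37 + 15 = 274, q_3 = 7*5 + 2 = 37.
  i=4: a_4=6, p_4 = 6*274 + 37 = 1681, q_4 = 6*37 + 5 = 227.
  i=5: a_5=2, p_5 = 2*1681 + 274 = 3636, q_5 = 2*227 + 37 = 491.

7/1, 15/2, 37/5, 274/37, 1681/227, 3636/491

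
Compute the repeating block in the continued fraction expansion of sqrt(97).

Write x_i = (sqrt(97) + m_i)/d_i with (m_0, d_0) = (0, 1). a_0 = floor(sqrt(97)) = 9, since 9^2 = 81 <= 97 < 100 = 10^2.
Iterate m_{i+1} = d_i*a_i - m_i, d_{i+1} = (97 - m_{i+1}^2)/d_i, a_{i+1} = floor((a_0 + m_{i+1})/d_{i+1}):
  m_1 = 1*9 - 0 = 9, d_1 = (97 - 9^2)/1 = 16/1 = 16, a_1 = floor((9 + 9)/16) = 1.
  m_2 = 16*1 - 9 = 7, d_2 = (97 - 7^2)/16 = 48/16 = 3, a_2 = floor((9 + 7)/3) = 5.
  m_3 = 3*5 - 7 = 8, d_3 = (97 - 8^2)/3 = 33/3 = 11, a_3 = floor((9 + 8)/11) = 1.
  m_4 = 11*1 - 8 = 3, d_4 = (97 - 3^2)/11 = 88/11 = 8, a_4 = floor((9 + 3)/8) = 1.
  m_5 = 8*1 - 3 = 5, d_5 = (97 - 5^2)/8 = 72/8 = 9, a_5 = floor((9 + 5)/9) = 1.
  m_6 = 9*1 - 5 = 4, d_6 = (97 - 4^2)/9 = 81/9 = 9, a_6 = floor((9 + 4)/9) = 1.
  m_7 = 9*1 - 4 = 5, d_7 = (97 - 5^2)/9 = 72/9 = 8, a_7 = floor((9 + 5)/8) = 1.
  m_8 = 8*1 - 5 = 3, d_8 = (97 - 3^2)/8 = 88/8 = 11, a_8 = floor((9 + 3)/11) = 1.
  m_9 = 11*1 - 3 = 8, d_9 = (97 - 8^2)/11 = 33/11 = 3, a_9 = floor((9 + 8)/3) = 5.
  m_10 = 3*5 - 8 = 7, d_10 = (97 - 7^2)/3 = 48/3 = 16, a_10 = floor((9 + 7)/16) = 1.
  m_11 = 16*1 - 7 = 9, d_11 = (97 - 9^2)/16 = 16/16 = 1, a_11 = floor((9 + 9)/1) = 18.
  m_12 = 1*18 - 9 = 9, d_12 = (97 - 9^2)/1 = 16/1 = 16: (m_12, d_12) = (m_1, d_1) = (9, 16), so from here the quotients repeat a_1, ..., a_11; the period length is 11.
Hence the expansion of sqrt(97) is a_0 = 9 followed by the repeating block 1, 5, 1, 1, 1, 1, 1, 1, 5, 1, 18 (period 11).

[9; (1, 5, 1, 1, 1, 1, 1, 1, 5, 1, 18)]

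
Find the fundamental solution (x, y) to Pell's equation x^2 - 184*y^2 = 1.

(x, y) = (24335, 1794)

First expand sqrt(184) as a continued fraction. With x_i = (sqrt(184) + m_i)/d_i and (m_0, d_0) = (0, 1): a_0 = floor(sqrt(184)) = 13, since 13^2 = 169 <= 184 < 196 = 14^2.
Iterate m_{i+1} = d_i*a_i - m_i, d_{i+1} = (184 - m_{i+1}^2)/d_i, a_{i+1} = floor((a_0 + m_{i+1})/d_{i+1}):
  m_1 = 1*13 - 0 = 13, d_1 = (184 - 13^2)/1 = 15/1 = 15, a_1 = floor((13 + 13)/15) = 1.
  m_2 = 15*1 - 13 = 2, d_2 = (184 - 2^2)/15 = 180/15 = 12, a_2 = floor((13 + 2)/12) = 1.
  m_3 = 12*1 - 2 = 10, d_3 = (184 - 10^2)/12 = 84/12 = 7, a_3 = floor((13 + 10)/7) = 3.
  m_4 = 7*3 - 10 = 11, d_4 = (184 - 11^2)/7 = 63/7 = 9, a_4 = floor((13 + 11)/9) = 2.
  m_5 = 9*2 - 11 = 7, d_5 = (184 - 7^2)/9 = 135/9 = 15, a_5 = floor((13 + 7)/15) = 1.
  m_6 = 15*1 - 7 = 8, d_6 = (184 - 8^2)/15 = 120/15 = 8, a_6 = floor((13 + 8)/8) = 2.
  m_7 = 8*2 - 8 = 8, d_7 = (184 - 8^2)/8 = 120/8 = 15, a_7 = floor((13 + 8)/15) = 1.
  m_8 = 15*1 - 8 = 7, d_8 = (184 - 7^2)/15 = 135/15 = 9, a_8 = floor((13 + 7)/9) = 2.
  m_9 = 9*2 - 7 = 11, d_9 = (184 - 11^2)/9 = 63/9 = 7, a_9 = floor((13 + 11)/7) = 3.
  m_10 = 7*3 - 11 = 10, d_10 = (184 - 10^2)/7 = 84/7 = 12, a_10 = floor((13 + 10)/12) = 1.
  m_11 = 12*1 - 10 = 2, d_11 = (184 - 2^2)/12 = 180/12 = 15, a_11 = floor((13 + 2)/15) = 1.
  m_12 = 15*1 - 2 = 13, d_12 = (184 - 13^2)/15 = 15/15 = 1, a_12 = floor((13 + 13)/1) = 26.
  m_13 = 1*26 - 13 = 13, d_13 = (184 - 13^2)/1 = 15/1 = 15: (m_13, d_13) = (m_1, d_1) = (13, 15), so from here the quotients repeat a_1, ..., a_12; the period length is 12.
So sqrt(184) = [13; (1, 1, 3, 2, 1, 2, 1, 2, 3, 1, 1, 26)] with period length k = 12.
k is even, so the fundamental solution of x^2 - 184y^2 = 1 is (p_{k-1}, q_{k-1}) = (p_11, q_11); compute convergents through index 11.
Convergents (p_i = a_i*p_{i-1} + p_{i-2}, q_i = a_i*q_{i-1} + q_{i-2} with p_{-2}=0, p_{-1}=1, q_{-2}=1, q_{-1}=0):
  i=0: a_0=13, p_0 = 13*1 + 0 = 13, q_0 = 13*0 + 1 = 1.
  i=1: a_1=1, p_1 = 1*13 + 1 = 14, q_1 = 1*1 + 0 = 1.
  i=2: a_2=1, p_2 = 1*14 + 13 = 27, q_2 = 1*1 + 1 = 2.
  i=3: a_3=3, p_3 = 3*27 + 14 = 95, q_3 = 3*2 + 1 = 7.
  i=4: a_4=2, p_4 = 2*95 + 27 = 217, q_4 = 2*7 + 2 = 16.
  i=5: a_5=1, p_5 = 1*217 + 95 = 312, q_5 = 1*16 + 7 = 23.
  i=6: a_6=2, p_6 = 2*312 + 217 = 841, q_6 = 2*23 + 16 = 62.
  i=7: a_7=1, p_7 = 1*841 + 312 = 1153, q_7 = 1*62 + 23 = 85.
  i=8: a_8=2, p_8 = 2*1153 + 841 = 3147, q_8 = 2*85 + 62 = 232.
  i=9: a_9=3, p_9 = 3*3147 + 1153 = 10594, q_9 = 3*232 + 85 = 781.
  i=10: a_10=1, p_10 = 1*10594 + 3147 = 13741, q_10 = 1*781 + 232 = 1013.
  i=11: a_11=1, p_11 = 1*13741 + 10594 = 24335, q_11 = 1*1013 + 781 = 1794.
Check: 24335^2 - 184*1794^2 = 592192225 - 592192224 = 1, so (x, y) = (24335, 1794) solves the equation, and by the theorem it is the least positive solution.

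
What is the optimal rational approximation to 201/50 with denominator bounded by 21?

4/1

Expand x = 201/50 as a continued fraction with the Euclidean algorithm:
  201 = 4*50 + 1, so a_0 = 4.
  50 = 50*1 + 0, so a_1 = 50.
so x = [4; 50].
Convergents (p_i = a_i*p_{i-1} + p_{i-2}, q_i = a_i*q_{i-1} + q_{i-2} with p_{-2}=0, p_{-1}=1, q_{-2}=1, q_{-1}=0), until the denominator exceeds 21:
  i=0: a_0=4, p_0 = 4*1 + 0 = 4, q_0 = 4*0 + 1 = 1.
  i=1: a_1=50, p_1 = 50*4 + 1 = 201, q_1 = 50*1 + 0 = 50.
q_1 = 50 > 21, so the last convergent with denominator <= 21 is p_0/q_0 = 4/1.
The closest fraction with denominator <= 21 is either p_0/q_0 or the intermediate fraction (k*p_0 + p_{-1})/(k*q_0 + q_{-1}) with the largest k >= 1 whose denominator stays <= 21; these approach x as k grows, and every other convergent or intermediate fraction in range is farther away.
Largest k: floor((21 - q_{-1})/q_0) = floor((21 - 0)/1) = 21 (using the seeds p_{-1} = 1, q_{-1} = 0).
That gives (21*4 + 1)/(21*1 + 0) = 85/21.
Compare the errors: |x - 4/1| = |201*1 - 4*50|/(50*1) = 1/50, and |x - 85/21| = |201*21 - 85*50|/(50*21) = 29/1050.
Cross-multiplying, 1*1050 = 1050 < 1450 = 29*50, so 1/50 is smaller: the convergent 4/1 is closer to x than 85/21.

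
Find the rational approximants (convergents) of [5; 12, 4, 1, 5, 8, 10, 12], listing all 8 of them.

5/1, 61/12, 249/49, 310/61, 1799/354, 14702/2893, 148819/29284, 1800530/354301

Using the convergent recurrence p_i = a_i*p_{i-1} + p_{i-2}, q_i = a_i*q_{i-1} + q_{i-2} with p_{-2}=0, p_{-1}=1, q_{-2}=1, q_{-1}=0:
  i=0: a_0=5, p_0 = 5*1 + 0 = 5, q_0 = 5*0 + 1 = 1.
  i=1: a_1=12, p_1 = 12*5 + 1 = 61, q_1 = 12*1 + 0 = 12.
  i=2: a_2=4, p_2 = 4*61 + 5 = 249, q_2 = 4*12 + 1 = 49.
  i=3: a_3=1, p_3 = 1*249 + 61 = 310, q_3 = 1*49 + 12 = 61.
  i=4: a_4=5, p_4 = 5*310 + 249 = 1799, q_4 = 5*61 + 49 = 354.
  i=5: a_5=8, p_5 = 8*1799 + 310 = 14702, q_5 = 8*354 + 61 = 2893.
  i=6: a_6=10, p_6 = 10*14702 + 1799 = 148819, q_6 = 10*2893 + 354 = 29284.
  i=7: a_7=12, p_7 = 12*148819 + 14702 = 1800530, q_7 = 12*29284 + 2893 = 354301.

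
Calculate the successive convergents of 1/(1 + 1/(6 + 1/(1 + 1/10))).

Using the convergent recurrence p_i = a_i*p_{i-1} + p_{i-2}, q_i = a_i*q_{i-1} + q_{i-2} with p_{-2}=0, p_{-1}=1, q_{-2}=1, q_{-1}=0:
  i=0: a_0=0, p_0 = 0*1 + 0 = 0, q_0 = 0*0 + 1 = 1.
  i=1: a_1=1, p_1 = 1*0 + 1 = 1, q_1 = 1*1 + 0 = 1.
  i=2: a_2=6, p_2 = 6*1 + 0 = 6, q_2 = 6*1 + 1 = 7.
  i=3: a_3=1, p_3 = 1*6 + 1 = 7, q_3 = 1*7 + 1 = 8.
  i=4: a_4=10, p_4 = 10*7 + 6 = 76, q_4 = 10*8 + 7 = 87.

0/1, 1/1, 6/7, 7/8, 76/87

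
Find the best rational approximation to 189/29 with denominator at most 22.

Expand x = 189/29 as a continued fraction with the Euclidean algorithm:
  189 = 6*29 + 15, so a_0 = 6.
  29 = 1*15 + 14, so a_1 = 1.
  15 = 1*14 + 1, so a_2 = 1.
  14 = 14*1 + 0, so a_3 = 14.
so x = [6; 1, 1, 14].
Convergents (p_i = a_i*p_{i-1} + p_{i-2}, q_i = a_i*q_{i-1} + q_{i-2} with p_{-2}=0, p_{-1}=1, q_{-2}=1, q_{-1}=0), until the denominator exceeds 22:
  i=0: a_0=6, p_0 = 6*1 + 0 = 6, q_0 = 6*0 + 1 = 1.
  i=1: a_1=1, p_1 = 1*6 + 1 = 7, q_1 = 1*1 + 0 = 1.
  i=2: a_2=1, p_2 = 1*7 + 6 = 13, q_2 = 1*1 + 1 = 2.
  i=3: a_3=14, p_3 = 14*13 + 7 = 189, q_3 = 14*2 + 1 = 29.
q_3 = 29 > 22, so the last convergent with denominator <= 22 is p_2/q_2 = 13/2.
The closest fraction with denominator <= 22 is either p_2/q_2 or the intermediate fraction (k*p_2 + p_1)/(k*q_2 + q_1) with the largest k >= 1 whose denominator stays <= 22; these approach x as k grows, and every other convergent or intermediate fraction in range is farther away.
Largest k: floor((22 - q_1)/q_2) = floor((22 - 1)/2) = 10.
That gives (10*13 + 7)/(10*2 + 1) = 137/21.
Compare the errors: |x - 13/2| = |189*2 - 13*29|/(29*2) = 1/58, and |x - 137/21| = |189*21 - 137*29|/(29*21) = 4/609.
Cross-multiplying, 4*58 = 232 < 609 = 1*609, so 4/609 is smaller: the intermediate fraction 137/21 is closer to x than 13/2.

137/21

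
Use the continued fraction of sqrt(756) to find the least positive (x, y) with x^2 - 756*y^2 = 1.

First expand sqrt(756) as a continued fraction. With x_i = (sqrt(756) + m_i)/d_i and (m_0, d_0) = (0, 1): a_0 = floor(sqrt(756)) = 27, since 27^2 = 729 <= 756 < 784 = 28^2.
Iterate m_{i+1} = d_i*a_i - m_i, d_{i+1} = (756 - m_{i+1}^2)/d_i, a_{i+1} = floor((a_0 + m_{i+1})/d_{i+1}):
  m_1 = 1*27 - 0 = 27, d_1 = (756 - 27^2)/1 = 27/1 = 27, a_1 = floor((27 + 27)/27) = 2.
  m_2 = 27*2 - 27 = 27, d_2 = (756 - 27^2)/27 = 27/27 = 1, a_2 = floor((27 + 27)/1) = 54.
  m_3 = 1*54 - 27 = 27, d_3 = (756 - 27^2)/1 = 27/1 = 27: (m_3, d_3) = (m_1, d_1) = (27, 27), so from here the quotients repeat a_1, a_2; the period length is 2.
So sqrt(756) = [27; (2, 54)] with period length k = 2.
k is even, so the fundamental solution of x^2 - 756y^2 = 1 is (p_{k-1}, q_{k-1}) = (p_1, q_1); compute convergents through index 1.
Convergents (p_i = a_i*p_{i-1} + p_{i-2}, q_i = a_i*q_{i-1} + q_{i-2} with p_{-2}=0, p_{-1}=1, q_{-2}=1, q_{-1}=0):
  i=0: a_0=27, p_0 = 27*1 + 0 = 27, q_0 = 27*0 + 1 = 1.
  i=1: a_1=2, p_1 = 2*27 + 1 = 55, q_1 = 2*1 + 0 = 2.
Check: 55^2 - 756*2^2 = 3025 - 3024 = 1, so (x, y) = (55, 2) solves the equation, and by the theorem it is the least positive solution.

(x, y) = (55, 2)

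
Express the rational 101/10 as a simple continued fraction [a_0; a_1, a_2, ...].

Run the Euclidean algorithm on 101 and 10; the successive quotients are the partial quotients a_0, a_1, ... (each step inverts the fractional part left over by the previous one):
  101 = 10*10 + 1, so a_0 = 10.
  10 = 10*1 + 0, so a_1 = 10.
The remainder reaches 0 after 2 divisions, so the expansion has 2 partial quotients, read off in order.

[10; 10]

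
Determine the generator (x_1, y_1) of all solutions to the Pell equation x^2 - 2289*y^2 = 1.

(x, y) = (2883049, 60260)

First expand sqrt(2289) as a continued fraction. With x_i = (sqrt(2289) + m_i)/d_i and (m_0, d_0) = (0, 1): a_0 = floor(sqrt(2289)) = 47, since 47^2 = 2209 <= 2289 < 2304 = 48^2.
Iterate m_{i+1} = d_i*a_i - m_i, d_{i+1} = (2289 - m_{i+1}^2)/d_i, a_{i+1} = floor((a_0 + m_{i+1})/d_{i+1}):
  m_1 = 1*47 - 0 = 47, d_1 = (2289 - 47^2)/1 = 80/1 = 80, a_1 = floor((47 + 47)/80) = 1.
  m_2 = 80*1 - 47 = 33, d_2 = (2289 - 33^2)/80 = 1200/80 = 15, a_2 = floor((47 + 33)/15) = 5.
  m_3 = 15*5 - 33 = 42, d_3 = (2289 - 42^2)/15 = 525/15 = 35, a_3 = floor((47 + 42)/35) = 2.
  m_4 = 35*2 - 42 = 28, d_4 = (2289 - 28^2)/35 = 1505/35 = 43, a_4 = floor((47 + 28)/43) = 1.
  m_5 = 43*1 - 28 = 15, d_5 = (2289 - 15^2)/43 = 2064/43 = 48, a_5 = floor((47 + 15)/48) = 1.
  m_6 = 48*1 - 15 = 33, d_6 = (2289 - 33^2)/48 = 1200/48 = 25, a_6 = floor((47 + 33)/25) = 3.
  m_7 = 25*3 - 33 = 42, d_7 = (2289 - 42^2)/25 = 525/25 = 21, a_7 = floor((47 + 42)/21) = 4.
  m_8 = 21*4 - 42 = 42, d_8 = (2289 - 42^2)/21 = 525/21 = 25, a_8 = floor((47 + 42)/25) = 3.
  m_9 = 25*3 - 42 = 33, d_9 = (2289 - 33^2)/25 = 1200/25 = 48, a_9 = floor((47 + 33)/48) = 1.
  m_10 = 48*1 - 33 = 15, d_10 = (2289 - 15^2)/48 = 2064/48 = 43, a_10 = floor((47 + 15)/43) = 1.
  m_11 = 43*1 - 15 = 28, d_11 = (2289 - 28^2)/43 = 1505/43 = 35, a_11 = floor((47 + 28)/35) = 2.
  m_12 = 35*2 - 28 = 42, d_12 = (2289 - 42^2)/35 = 525/35 = 15, a_12 = floor((47 + 42)/15) = 5.
  m_13 = 15*5 - 42 = 33, d_13 = (2289 - 33^2)/15 = 1200/15 = 80, a_13 = floor((47 + 33)/80) = 1.
  m_14 = 80*1 - 33 = 47, d_14 = (2289 - 47^2)/80 = 80/80 = 1, a_14 = floor((47 + 47)/1) = 94.
  m_15 = 1*94 - 47 = 47, d_15 = (2289 - 47^2)/1 = 80/1 = 80: (m_15, d_15) = (m_1, d_1) = (47, 80), so from here the quotients repeat a_1, ..., a_14; the period length is 14.
So sqrt(2289) = [47; (1, 5, 2, 1, 1, 3, 4, 3, 1, 1, 2, 5, 1, 94)] with period length k = 14.
k is even, so the fundamental solution of x^2 - 2289y^2 = 1 is (p_{k-1}, q_{k-1}) = (p_13, q_13); compute convergents through index 13.
Convergents (p_i = a_i*p_{i-1} + p_{i-2}, q_i = a_i*q_{i-1} + q_{i-2} with p_{-2}=0, p_{-1}=1, q_{-2}=1, q_{-1}=0):
  i=0: a_0=47, p_0 = 47*1 + 0 = 47, q_0 = 47*0 + 1 = 1.
  i=1: a_1=1, p_1 = 1*47 + 1 = 48, q_1 = 1*1 + 0 = 1.
  i=2: a_2=5, p_2 = 5*48 + 47 = 287, q_2 = 5*1 + 1 = 6.
  i=3: a_3=2, p_3 = 2*287 + 48 = 622, q_3 = 2*6 + 1 = 13.
  i=4: a_4=1, p_4 = 1*622 + 287 = 909, q_4 = 1*13 + 6 = 19.
  i=5: a_5=1, p_5 = 1*909 + 622 = 1531, q_5 = 1*19 + 13 = 32.
  i=6: a_6=3, p_6 = 3*1531 + 909 = 5502, q_6 = 3*32 + 19 = 115.
  i=7: a_7=4, p_7 = 4*5502 + 1531 = 23539, q_7 = 4*115 + 32 = 492.
  i=8: a_8=3, p_8 = 3*23539 + 5502 = 76119, q_8 = 3*492 + 115 = 1591.
  i=9: a_9=1, p_9 = 1*76119 + 23539 = 99658, q_9 = 1*1591 + 492 = 2083.
  i=10: a_10=1, p_10 = 1*99658 + 76119 = 175777, q_10 = 1*2083 + 1591 = 3674.
  i=11: a_11=2, p_11 = 2*175777 + 99658 = 451212, q_11 = 2*3674 + 2083 = 9431.
  i=12: a_12=5, p_12 = 5*451212 + 175777 = 2431837, q_12 = 5*9431 + 3674 = 50829.
  i=13: a_13=1, p_13 = 1*2431837 + 451212 = 2883049, q_13 = 1*50829 + 9431 = 60260.
Check: 2883049^2 - 2289*60260^2 = 8311971536401 - 8311971536400 = 1, so (x, y) = (2883049, 60260) solves the equation, and by the theorem it is the least positive solution.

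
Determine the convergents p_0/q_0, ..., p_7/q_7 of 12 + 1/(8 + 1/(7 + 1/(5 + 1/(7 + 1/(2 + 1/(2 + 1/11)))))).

Using the convergent recurrence p_i = a_i*p_{i-1} + p_{i-2}, q_i = a_i*q_{i-1} + q_{i-2} with p_{-2}=0, p_{-1}=1, q_{-2}=1, q_{-1}=0:
  i=0: a_0=12, p_0 = 12*1 + 0 = 12, q_0 = 12*0 + 1 = 1.
  i=1: a_1=8, p_1 = 8*12 + 1 = 97, q_1 = 8*1 + 0 = 8.
  i=2: a_2=7, p_2 = 7*97 + 12 = 691, q_2 = 7*8 + 1 = 57.
  i=3: a_3=5, p_3 = 5*691 + 97 = 3552, q_3 = 5*57 + 8 = 293.
  i=4: a_4=7, p_4 = 7*3552 + 691 = 25555, q_4 = 7*293 + 57 = 2108.
  i=5: a_5=2, p_5 = 2*25555 + 3552 = 54662, q_5 = 2*2108 + 293 = 4509.
  i=6: a_6=2, p_6 = 2*54662 + 25555 = 134879, q_6 = 2*4509 + 2108 = 11126.
  i=7: a_7=11, p_7 = 11*134879 + 54662 = 1538331, q_7 = 11*11126 + 4509 = 126895.

12/1, 97/8, 691/57, 3552/293, 25555/2108, 54662/4509, 134879/11126, 1538331/126895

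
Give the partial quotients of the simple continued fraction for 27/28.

Run the Euclidean algorithm on 27 and 28; the successive quotients are the partial quotients a_0, a_1, ... (each step inverts the fractional part left over by the previous one):
  27 = 0*28 + 27, so a_0 = 0.
  28 = 1*27 + 1, so a_1 = 1.
  27 = 27*1 + 0, so a_2 = 27.
The remainder reaches 0 after 3 divisions, so the expansion has 3 partial quotients, read off in order.

[0; 1, 27]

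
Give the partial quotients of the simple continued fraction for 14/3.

Run the Euclidean algorithm on 14 and 3; the successive quotients are the partial quotients a_0, a_1, ... (each step inverts the fractional part left over by the previous one):
  14 = 4*3 + 2, so a_0 = 4.
  3 = 1*2 + 1, so a_1 = 1.
  2 = 2*1 + 0, so a_2 = 2.
The remainder reaches 0 after 3 divisions, so the expansion has 3 partial quotients, read off in order.

[4; 1, 2]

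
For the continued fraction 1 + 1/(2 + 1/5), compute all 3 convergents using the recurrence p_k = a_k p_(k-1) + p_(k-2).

1/1, 3/2, 16/11

Using the convergent recurrence p_i = a_i*p_{i-1} + p_{i-2}, q_i = a_i*q_{i-1} + q_{i-2} with p_{-2}=0, p_{-1}=1, q_{-2}=1, q_{-1}=0:
  i=0: a_0=1, p_0 = 1*1 + 0 = 1, q_0 = 1*0 + 1 = 1.
  i=1: a_1=2, p_1 = 2*1 + 1 = 3, q_1 = 2*1 + 0 = 2.
  i=2: a_2=5, p_2 = 5*3 + 1 = 16, q_2 = 5*2 + 1 = 11.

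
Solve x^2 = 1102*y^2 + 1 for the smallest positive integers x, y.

First expand sqrt(1102) as a continued fraction. With x_i = (sqrt(1102) + m_i)/d_i and (m_0, d_0) = (0, 1): a_0 = floor(sqrt(1102)) = 33, since 33^2 = 1089 <= 1102 < 1156 = 34^2.
Iterate m_{i+1} = d_i*a_i - m_i, d_{i+1} = (1102 - m_{i+1}^2)/d_i, a_{i+1} = floor((a_0 + m_{i+1})/d_{i+1}):
  m_1 = 1*33 - 0 = 33, d_1 = (1102 - 33^2)/1 = 13/1 = 13, a_1 = floor((33 + 33)/13) = 5.
  m_2 = 13*5 - 33 = 32, d_2 = (1102 - 32^2)/13 = 78/13 = 6, a_2 = floor((33 + 32)/6) = 10.
  m_3 = 6*10 - 32 = 28, d_3 = (1102 - 28^2)/6 = 318/6 = 53, a_3 = floor((33 + 28)/53) = 1.
  m_4 = 53*1 - 28 = 25, d_4 = (1102 - 25^2)/53 = 477/53 = 9, a_4 = floor((33 + 25)/9) = 6.
  m_5 = 9*6 - 25 = 29, d_5 = (1102 - 29^2)/9 = 261/9 = 29, a_5 = floor((33 + 29)/29) = 2.
  m_6 = 29*2 - 29 = 29, d_6 = (1102 - 29^2)/29 = 261/29 = 9, a_6 = floor((33 + 29)/9) = 6.
  m_7 = 9*6 - 29 = 25, d_7 = (1102 - 25^2)/9 = 477/9 = 53, a_7 = floor((33 + 25)/53) = 1.
  m_8 = 53*1 - 25 = 28, d_8 = (1102 - 28^2)/53 = 318/53 = 6, a_8 = floor((33 + 28)/6) = 10.
  m_9 = 6*10 - 28 = 32, d_9 = (1102 - 32^2)/6 = 78/6 = 13, a_9 = floor((33 + 32)/13) = 5.
  m_10 = 13*5 - 32 = 33, d_10 = (1102 - 33^2)/13 = 13/13 = 1, a_10 = floor((33 + 33)/1) = 66.
  m_11 = 1*66 - 33 = 33, d_11 = (1102 - 33^2)/1 = 13/1 = 13: (m_11, d_11) = (m_1, d_1) = (33, 13), so from here the quotients repeat a_1, ..., a_10; the period length is 10.
So sqrt(1102) = [33; (5, 10, 1, 6, 2, 6, 1, 10, 5, 66)] with period length k = 10.
k is even, so the fundamental solution of x^2 - 1102y^2 = 1 is (p_{k-1}, q_{k-1}) = (p_9, q_9); compute convergents through index 9.
Convergents (p_i = a_i*p_{i-1} + p_{i-2}, q_i = a_i*q_{i-1} + q_{i-2} with p_{-2}=0, p_{-1}=1, q_{-2}=1, q_{-1}=0):
  i=0: a_0=33, p_0 = 33*1 + 0 = 33, q_0 = 33*0 + 1 = 1.
  i=1: a_1=5, p_1 = 5*33 + 1 = 166, q_1 = 5*1 + 0 = 5.
  i=2: a_2=10, p_2 = 10*166 + 33 = 1693, q_2 = 10*5 + 1 = 51.
  i=3: a_3=1, p_3 = 1*1693 + 166 = 1859, q_3 = 1*51 + 5 = 56.
  i=4: a_4=6, p_4 = 6*1859 + 1693 = 12847, q_4 = 6*56 + 51 = 387.
  i=5: a_5=2, p_5 = 2*12847 + 1859 = 27553, q_5 = 2*387 + 56 = 830.
  i=6: a_6=6, p_6 = 6*27553 + 12847 = 178165, q_6 = 6*830 + 387 = 5367.
  i=7: a_7=1, p_7 = 1*178165 + 27553 = 205718, q_7 = 1*5367 + 830 = 6197.
  i=8: a_8=10, p_8 = 10*205718 + 178165 = 2235345, q_8 = 10*6197 + 5367 = 67337.
  i=9: a_9=5, p_9 = 5*2235345 + 205718 = 11382443, q_9 = 5*67337 + 6197 = 342882.
Check: 11382443^2 - 1102*342882^2 = 129560008648249 - 129560008648248 = 1, so (x, y) = (11382443, 342882) solves the equation, and by the theorem it is the least positive solution.

(x, y) = (11382443, 342882)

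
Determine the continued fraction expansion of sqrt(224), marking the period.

[14; (1, 28)]

Write x_i = (sqrt(224) + m_i)/d_i with (m_0, d_0) = (0, 1). a_0 = floor(sqrt(224)) = 14, since 14^2 = 196 <= 224 < 225 = 15^2.
Iterate m_{i+1} = d_i*a_i - m_i, d_{i+1} = (224 - m_{i+1}^2)/d_i, a_{i+1} = floor((a_0 + m_{i+1})/d_{i+1}):
  m_1 = 1*14 - 0 = 14, d_1 = (224 - 14^2)/1 = 28/1 = 28, a_1 = floor((14 + 14)/28) = 1.
  m_2 = 28*1 - 14 = 14, d_2 = (224 - 14^2)/28 = 28/28 = 1, a_2 = floor((14 + 14)/1) = 28.
  m_3 = 1*28 - 14 = 14, d_3 = (224 - 14^2)/1 = 28/1 = 28: (m_3, d_3) = (m_1, d_1) = (14, 28), so from here the quotients repeat a_1, a_2; the period length is 2.
Hence the expansion of sqrt(224) is a_0 = 14 followed by the repeating block 1, 28 (period 2).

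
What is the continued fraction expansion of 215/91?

Run the Euclidean algorithm on 215 and 91; the successive quotients are the partial quotients a_0, a_1, ... (each step inverts the fractional part left over by the previous one):
  215 = 2*91 + 33, so a_0 = 2.
  91 = 2*33 + 25, so a_1 = 2.
  33 = 1*25 + 8, so a_2 = 1.
  25 = 3*8 + 1, so a_3 = 3.
  8 = 8*1 + 0, so a_4 = 8.
The remainder reaches 0 after 5 divisions, so the expansion has 5 partial quotients, read off in order.

[2; 2, 1, 3, 8]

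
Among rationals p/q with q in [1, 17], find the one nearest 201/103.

33/17

Expand x = 201/103 as a continued fraction with the Euclidean algorithm:
  201 = 1*103 + 98, so a_0 = 1.
  103 = 1*98 + 5, so a_1 = 1.
  98 = 19*5 + 3, so a_2 = 19.
  5 = 1*3 + 2, so a_3 = 1.
  3 = 1*2 + 1, so a_4 = 1.
  2 = 2*1 + 0, so a_5 = 2.
so x = [1; 1, 19, 1, 1, 2].
Convergents (p_i = a_i*p_{i-1} + p_{i-2}, q_i = a_i*q_{i-1} + q_{i-2} with p_{-2}=0, p_{-1}=1, q_{-2}=1, q_{-1}=0), until the denominator exceeds 17:
  i=0: a_0=1, p_0 = 1*1 + 0 = 1, q_0 = 1*0 + 1 = 1.
  i=1: a_1=1, p_1 = 1*1 + 1 = 2, q_1 = 1*1 + 0 = 1.
  i=2: a_2=19, p_2 = 19*2 + 1 = 39, q_2 = 19*1 + 1 = 20.
q_2 = 20 > 17, so the last convergent with denominator <= 17 is p_1/q_1 = 2/1.
The closest fraction with denominator <= 17 is either p_1/q_1 or the intermediate fraction (k*p_1 + p_0)/(k*q_1 + q_0) with the largest k >= 1 whose denominator stays <= 17; these approach x as k grows, and every other convergent or intermediate fraction in range is farther away.
Largest k: floor((17 - q_0)/q_1) = floor((17 - 1)/1) = 16.
That gives (16*2 + 1)/(16*1 + 1) = 33/17.
Compare the errors: |x - 2/1| = |201*1 - 2*103|/(103*1) = 5/103, and |x - 33/17| = |201*17 - 33*103|/(103*17) = 18/1751.
Cross-multiplying, 18*103 = 1854 < 8755 = 5*1751, so 18/1751 is smaller: the intermediate fraction 33/17 is closer to x than 2/1.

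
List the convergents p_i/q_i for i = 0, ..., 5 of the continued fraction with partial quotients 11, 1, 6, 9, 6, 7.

Using the convergent recurrence p_i = a_i*p_{i-1} + p_{i-2}, q_i = a_i*q_{i-1} + q_{i-2} with p_{-2}=0, p_{-1}=1, q_{-2}=1, q_{-1}=0:
  i=0: a_0=11, p_0 = 11*1 + 0 = 11, q_0 = 11*0 + 1 = 1.
  i=1: a_1=1, p_1 = 1*11 + 1 = 12, q_1 = 1*1 + 0 = 1.
  i=2: a_2=6, p_2 = 6*12 + 11 = 83, q_2 = 6*1 + 1 = 7.
  i=3: a_3=9, p_3 = 9*83 + 12 = 759, q_3 = 9*7 + 1 = 64.
  i=4: a_4=6, p_4 = 6*759 + 83 = 4637, q_4 = 6*64 + 7 = 391.
  i=5: a_5=7, p_5 = 7*4637 + 759 = 33218, q_5 = 7*391 + 64 = 2801.

11/1, 12/1, 83/7, 759/64, 4637/391, 33218/2801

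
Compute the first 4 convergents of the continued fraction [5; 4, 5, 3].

Using the convergent recurrence p_i = a_i*p_{i-1} + p_{i-2}, q_i = a_i*q_{i-1} + q_{i-2} with p_{-2}=0, p_{-1}=1, q_{-2}=1, q_{-1}=0:
  i=0: a_0=5, p_0 = 5*1 + 0 = 5, q_0 = 5*0 + 1 = 1.
  i=1: a_1=4, p_1 = 4*5 + 1 = 21, q_1 = 4*1 + 0 = 4.
  i=2: a_2=5, p_2 = 5*21 + 5 = 110, q_2 = 5*4 + 1 = 21.
  i=3: a_3=3, p_3 = 3*110 + 21 = 351, q_3 = 3*21 + 4 = 67.

5/1, 21/4, 110/21, 351/67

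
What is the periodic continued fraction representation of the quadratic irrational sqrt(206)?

Write x_i = (sqrt(206) + m_i)/d_i with (m_0, d_0) = (0, 1). a_0 = floor(sqrt(206)) = 14, since 14^2 = 196 <= 206 < 225 = 15^2.
Iterate m_{i+1} = d_i*a_i - m_i, d_{i+1} = (206 - m_{i+1}^2)/d_i, a_{i+1} = floor((a_0 + m_{i+1})/d_{i+1}):
  m_1 = 1*14 - 0 = 14, d_1 = (206 - 14^2)/1 = 10/1 = 10, a_1 = floor((14 + 14)/10) = 2.
  m_2 = 10*2 - 14 = 6, d_2 = (206 - 6^2)/10 = 170/10 = 17, a_2 = floor((14 + 6)/17) = 1.
  m_3 = 17*1 - 6 = 11, d_3 = (206 - 11^2)/17 = 85/17 = 5, a_3 = floor((14 + 11)/5) = 5.
  m_4 = 5*5 - 11 = 14, d_4 = (206 - 14^2)/5 = 10/5 = 2, a_4 = floor((14 + 14)/2) = 14.
  m_5 = 2*14 - 14 = 14, d_5 = (206 - 14^2)/2 = 10/2 = 5, a_5 = floor((14 + 14)/5) = 5.
  m_6 = 5*5 - 14 = 11, d_6 = (206 - 11^2)/5 = 85/5 = 17, a_6 = floor((14 + 11)/17) = 1.
  m_7 = 17*1 - 11 = 6, d_7 = (206 - 6^2)/17 = 170/17 = 10, a_7 = floor((14 + 6)/10) = 2.
  m_8 = 10*2 - 6 = 14, d_8 = (206 - 14^2)/10 = 10/10 = 1, a_8 = floor((14 + 14)/1) = 28.
  m_9 = 1*28 - 14 = 14, d_9 = (206 - 14^2)/1 = 10/1 = 10: (m_9, d_9) = (m_1, d_1) = (14, 10), so from here the quotients repeat a_1, ..., a_8; the period length is 8.
Hence the expansion of sqrt(206) is a_0 = 14 followed by the repeating block 2, 1, 5, 14, 5, 1, 2, 28 (period 8).

[14; (2, 1, 5, 14, 5, 1, 2, 28)]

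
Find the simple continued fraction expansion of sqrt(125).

[11; (5, 1, 1, 5, 22)]

Write x_i = (sqrt(125) + m_i)/d_i with (m_0, d_0) = (0, 1). a_0 = floor(sqrt(125)) = 11, since 11^2 = 121 <= 125 < 144 = 12^2.
Iterate m_{i+1} = d_i*a_i - m_i, d_{i+1} = (125 - m_{i+1}^2)/d_i, a_{i+1} = floor((a_0 + m_{i+1})/d_{i+1}):
  m_1 = 1*11 - 0 = 11, d_1 = (125 - 11^2)/1 = 4/1 = 4, a_1 = floor((11 + 11)/4) = 5.
  m_2 = 4*5 - 11 = 9, d_2 = (125 - 9^2)/4 = 44/4 = 11, a_2 = floor((11 + 9)/11) = 1.
  m_3 = 11*1 - 9 = 2, d_3 = (125 - 2^2)/11 = 121/11 = 11, a_3 = floor((11 + 2)/11) = 1.
  m_4 = 11*1 - 2 = 9, d_4 = (125 - 9^2)/11 = 44/11 = 4, a_4 = floor((11 + 9)/4) = 5.
  m_5 = 4*5 - 9 = 11, d_5 = (125 - 11^2)/4 = 4/4 = 1, a_5 = floor((11 + 11)/1) = 22.
  m_6 = 1*22 - 11 = 11, d_6 = (125 - 11^2)/1 = 4/1 = 4: (m_6, d_6) = (m_1, d_1) = (11, 4), so from here the quotients repeat a_1, ..., a_5; the period length is 5.
Hence the expansion of sqrt(125) is a_0 = 11 followed by the repeating block 5, 1, 1, 5, 22 (period 5).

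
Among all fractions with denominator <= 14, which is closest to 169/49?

Expand x = 169/49 as a continued fraction with the Euclidean algorithm:
  169 = 3*49 + 22, so a_0 = 3.
  49 = 2*22 + 5, so a_1 = 2.
  22 = 4*5 + 2, so a_2 = 4.
  5 = 2*2 + 1, so a_3 = 2.
  2 = 2*1 + 0, so a_4 = 2.
so x = [3; 2, 4, 2, 2].
Convergents (p_i = a_i*p_{i-1} + p_{i-2}, q_i = a_i*q_{i-1} + q_{i-2} with p_{-2}=0, p_{-1}=1, q_{-2}=1, q_{-1}=0), until the denominator exceeds 14:
  i=0: a_0=3, p_0 = 3*1 + 0 = 3, q_0 = 3*0 + 1 = 1.
  i=1: a_1=2, p_1 = 2*3 + 1 = 7, q_1 = 2*1 + 0 = 2.
  i=2: a_2=4, p_2 = 4*7 + 3 = 31, q_2 = 4*2 + 1 = 9.
  i=3: a_3=2, p_3 = 2*31 + 7 = 69, q_3 = 2*9 + 2 = 20.
q_3 = 20 > 14, so the last convergent with denominator <= 14 is p_2/q_2 = 31/9.
The closest fraction with denominator <= 14 is either p_2/q_2 or the intermediate fraction (k*p_2 + p_1)/(k*q_2 + q_1) with the largest k >= 1 whose denominator stays <= 14; these approach x as k grows, and every other convergent or intermediate fraction in range is farther away.
Largest k: floor((14 - q_1)/q_2) = floor((14 - 2)/9) = 1.
That gives (1*31 + 7)/(1*9 + 2) = 38/11.
Compare the errors: |x - 31/9| = |169*9 - 31*49|/(49*9) = 2/441, and |x - 38/11| = |169*11 - 38*49|/(49*11) = 3/539.
Cross-multiplying, 2*539 = 1078 < 1323 = 3*441, so 2/441 is smaller: the convergent 31/9 is closer to x than 38/11.

31/9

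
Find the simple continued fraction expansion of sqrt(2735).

[52; (3, 2, 1, 2, 1, 9, 1, 2, 1, 2, 3, 104)]

Write x_i = (sqrt(2735) + m_i)/d_i with (m_0, d_0) = (0, 1). a_0 = floor(sqrt(2735)) = 52, since 52^2 = 2704 <= 2735 < 2809 = 53^2.
Iterate m_{i+1} = d_i*a_i - m_i, d_{i+1} = (2735 - m_{i+1}^2)/d_i, a_{i+1} = floor((a_0 + m_{i+1})/d_{i+1}):
  m_1 = 1*52 - 0 = 52, d_1 = (2735 - 52^2)/1 = 31/1 = 31, a_1 = floor((52 + 52)/31) = 3.
  m_2 = 31*3 - 52 = 41, d_2 = (2735 - 41^2)/31 = 1054/31 = 34, a_2 = floor((52 + 41)/34) = 2.
  m_3 = 34*2 - 41 = 27, d_3 = (2735 - 27^2)/34 = 2006/34 = 59, a_3 = floor((52 + 27)/59) = 1.
  m_4 = 59*1 - 27 = 32, d_4 = (2735 - 32^2)/59 = 1711/59 = 29, a_4 = floor((52 + 32)/29) = 2.
  m_5 = 29*2 - 32 = 26, d_5 = (2735 - 26^2)/29 = 2059/29 = 71, a_5 = floor((52 + 26)/71) = 1.
  m_6 = 71*1 - 26 = 45, d_6 = (2735 - 45^2)/71 = 710/71 = 10, a_6 = floor((52 + 45)/10) = 9.
  m_7 = 10*9 - 45 = 45, d_7 = (2735 - 45^2)/10 = 710/10 = 71, a_7 = floor((52 + 45)/71) = 1.
  m_8 = 71*1 - 45 = 26, d_8 = (2735 - 26^2)/71 = 2059/71 = 29, a_8 = floor((52 + 26)/29) = 2.
  m_9 = 29*2 - 26 = 32, d_9 = (2735 - 32^2)/29 = 1711/29 = 59, a_9 = floor((52 + 32)/59) = 1.
  m_10 = 59*1 - 32 = 27, d_10 = (2735 - 27^2)/59 = 2006/59 = 34, a_10 = floor((52 + 27)/34) = 2.
  m_11 = 34*2 - 27 = 41, d_11 = (2735 - 41^2)/34 = 1054/34 = 31, a_11 = floor((52 + 41)/31) = 3.
  m_12 = 31*3 - 41 = 52, d_12 = (2735 - 52^2)/31 = 31/31 = 1, a_12 = floor((52 + 52)/1) = 104.
  m_13 = 1*104 - 52 = 52, d_13 = (2735 - 52^2)/1 = 31/1 = 31: (m_13, d_13) = (m_1, d_1) = (52, 31), so from here the quotients repeat a_1, ..., a_12; the period length is 12.
Hence the expansion of sqrt(2735) is a_0 = 52 followed by the repeating block 3, 2, 1, 2, 1, 9, 1, 2, 1, 2, 3, 104 (period 12).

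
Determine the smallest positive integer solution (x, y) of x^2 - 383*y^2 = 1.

First expand sqrt(383) as a continued fraction. With x_i = (sqrt(383) + m_i)/d_i and (m_0, d_0) = (0, 1): a_0 = floor(sqrt(383)) = 19, since 19^2 = 361 <= 383 < 400 = 20^2.
Iterate m_{i+1} = d_i*a_i - m_i, d_{i+1} = (383 - m_{i+1}^2)/d_i, a_{i+1} = floor((a_0 + m_{i+1})/d_{i+1}):
  m_1 = 1*19 - 0 = 19, d_1 = (383 - 19^2)/1 = 22/1 = 22, a_1 = floor((19 + 19)/22) = 1.
  m_2 = 22*1 - 19 = 3, d_2 = (383 - 3^2)/22 = 374/22 = 17, a_2 = floor((19 + 3)/17) = 1.
  m_3 = 17*1 - 3 = 14, d_3 = (383 - 14^2)/17 = 187/17 = 11, a_3 = floor((19 + 14)/11) = 3.
  m_4 = 11*3 - 14 = 19, d_4 = (383 - 19^2)/11 = 22/11 = 2, a_4 = floor((19 + 19)/2) = 19.
  m_5 = 2*19 - 19 = 19, d_5 = (383 - 19^2)/2 = 22/2 = 11, a_5 = floor((19 + 19)/11) = 3.
  m_6 = 11*3 - 19 = 14, d_6 = (383 - 14^2)/11 = 187/11 = 17, a_6 = floor((19 + 14)/17) = 1.
  m_7 = 17*1 - 14 = 3, d_7 = (383 - 3^2)/17 = 374/17 = 22, a_7 = floor((19 + 3)/22) = 1.
  m_8 = 22*1 - 3 = 19, d_8 = (383 - 19^2)/22 = 22/22 = 1, a_8 = floor((19 + 19)/1) = 38.
  m_9 = 1*38 - 19 = 19, d_9 = (383 - 19^2)/1 = 22/1 = 22: (m_9, d_9) = (m_1, d_1) = (19, 22), so from here the quotients repeat a_1, ..., a_8; the period length is 8.
So sqrt(383) = [19; (1, 1, 3, 19, 3, 1, 1, 38)] with period length k = 8.
k is even, so the fundamental solution of x^2 - 383y^2 = 1 is (p_{k-1}, q_{k-1}) = (p_7, q_7); compute convergents through index 7.
Convergents (p_i = a_i*p_{i-1} + p_{i-2}, q_i = a_i*q_{i-1} + q_{i-2} with p_{-2}=0, p_{-1}=1, q_{-2}=1, q_{-1}=0):
  i=0: a_0=19, p_0 = 19*1 + 0 = 19, q_0 = 19*0 + 1 = 1.
  i=1: a_1=1, p_1 = 1*19 + 1 = 20, q_1 = 1*1 + 0 = 1.
  i=2: a_2=1, p_2 = 1*20 + 19 = 39, q_2 = 1*1 + 1 = 2.
  i=3: a_3=3, p_3 = 3*39 + 20 = 137, q_3 = 3*2 + 1 = 7.
  i=4: a_4=19, p_4 = 19*137 + 39 = 2642, q_4 = 19*7 + 2 = 135.
  i=5: a_5=3, p_5 = 3*2642 + 137 = 8063, q_5 = 3*135 + 7 = 412.
  i=6: a_6=1, p_6 = 1*8063 + 2642 = 10705, q_6 = 1*412 + 135 = 547.
  i=7: a_7=1, p_7 = 1*10705 + 8063 = 18768, q_7 = 1*547 + 412 = 959.
Check: 18768^2 - 383*959^2 = 352237824 - 352237823 = 1, so (x, y) = (18768, 959) solves the equation, and by the theorem it is the least positive solution.

(x, y) = (18768, 959)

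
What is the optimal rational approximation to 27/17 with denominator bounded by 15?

19/12

Expand x = 27/17 as a continued fraction with the Euclidean algorithm:
  27 = 1*17 + 10, so a_0 = 1.
  17 = 1*10 + 7, so a_1 = 1.
  10 = 1*7 + 3, so a_2 = 1.
  7 = 2*3 + 1, so a_3 = 2.
  3 = 3*1 + 0, so a_4 = 3.
so x = [1; 1, 1, 2, 3].
Convergents (p_i = a_i*p_{i-1} + p_{i-2}, q_i = a_i*q_{i-1} + q_{i-2} with p_{-2}=0, p_{-1}=1, q_{-2}=1, q_{-1}=0), until the denominator exceeds 15:
  i=0: a_0=1, p_0 = 1*1 + 0 = 1, q_0 = 1*0 + 1 = 1.
  i=1: a_1=1, p_1 = 1*1 + 1 = 2, q_1 = 1*1 + 0 = 1.
  i=2: a_2=1, p_2 = 1*2 + 1 = 3, q_2 = 1*1 + 1 = 2.
  i=3: a_3=2, p_3 = 2*3 + 2 = 8, q_3 = 2*2 + 1 = 5.
  i=4: a_4=3, p_4 = 3*8 + 3 = 27, q_4 = 3*5 + 2 = 17.
q_4 = 17 > 15, so the last convergent with denominator <= 15 is p_3/q_3 = 8/5.
The closest fraction with denominator <= 15 is either p_3/q_3 or the intermediate fraction (k*p_3 + p_2)/(k*q_3 + q_2) with the largest k >= 1 whose denominator stays <= 15; these approach x as k grows, and every other convergent or intermediate fraction in range is farther away.
Largest k: floor((15 - q_2)/q_3) = floor((15 - 2)/5) = 2.
That gives (2*8 + 3)/(2*5 + 2) = 19/12.
Compare the errors: |x - 8/5| = |27*5 - 8*17|/(17*5) = 1/85, and |x - 19/12| = |27*12 - 19*17|/(17*12) = 1/204.
Cross-multiplying, 1*85 = 85 < 204 = 1*204, so 1/204 is smaller: the intermediate fraction 19/12 is closer to x than 8/5.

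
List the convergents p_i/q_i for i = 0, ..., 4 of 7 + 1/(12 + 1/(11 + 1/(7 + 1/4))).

7/1, 85/12, 942/133, 6679/943, 27658/3905

Using the convergent recurrence p_i = a_i*p_{i-1} + p_{i-2}, q_i = a_i*q_{i-1} + q_{i-2} with p_{-2}=0, p_{-1}=1, q_{-2}=1, q_{-1}=0:
  i=0: a_0=7, p_0 = 7*1 + 0 = 7, q_0 = 7*0 + 1 = 1.
  i=1: a_1=12, p_1 = 12*7 + 1 = 85, q_1 = 12*1 + 0 = 12.
  i=2: a_2=11, p_2 = 11*85 + 7 = 942, q_2 = 11*12 + 1 = 133.
  i=3: a_3=7, p_3 = 7*942 + 85 = 6679, q_3 = 7*133 + 12 = 943.
  i=4: a_4=4, p_4 = 4*6679 + 942 = 27658, q_4 = 4*943 + 133 = 3905.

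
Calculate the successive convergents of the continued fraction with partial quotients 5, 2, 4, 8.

Using the convergent recurrence p_i = a_i*p_{i-1} + p_{i-2}, q_i = a_i*q_{i-1} + q_{i-2} with p_{-2}=0, p_{-1}=1, q_{-2}=1, q_{-1}=0:
  i=0: a_0=5, p_0 = 5*1 + 0 = 5, q_0 = 5*0 + 1 = 1.
  i=1: a_1=2, p_1 = 2*5 + 1 = 11, q_1 = 2*1 + 0 = 2.
  i=2: a_2=4, p_2 = 4*11 + 5 = 49, q_2 = 4*2 + 1 = 9.
  i=3: a_3=8, p_3 = 8*49 + 11 = 403, q_3 = 8*9 + 2 = 74.

5/1, 11/2, 49/9, 403/74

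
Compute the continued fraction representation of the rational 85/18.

[4; 1, 2, 1, 1, 2]

Run the Euclidean algorithm on 85 and 18; the successive quotients are the partial quotients a_0, a_1, ... (each step inverts the fractional part left over by the previous one):
  85 = 4*18 + 13, so a_0 = 4.
  18 = 1*13 + 5, so a_1 = 1.
  13 = 2*5 + 3, so a_2 = 2.
  5 = 1*3 + 2, so a_3 = 1.
  3 = 1*2 + 1, so a_4 = 1.
  2 = 2*1 + 0, so a_5 = 2.
The remainder reaches 0 after 6 divisions, so the expansion has 6 partial quotients, read off in order.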